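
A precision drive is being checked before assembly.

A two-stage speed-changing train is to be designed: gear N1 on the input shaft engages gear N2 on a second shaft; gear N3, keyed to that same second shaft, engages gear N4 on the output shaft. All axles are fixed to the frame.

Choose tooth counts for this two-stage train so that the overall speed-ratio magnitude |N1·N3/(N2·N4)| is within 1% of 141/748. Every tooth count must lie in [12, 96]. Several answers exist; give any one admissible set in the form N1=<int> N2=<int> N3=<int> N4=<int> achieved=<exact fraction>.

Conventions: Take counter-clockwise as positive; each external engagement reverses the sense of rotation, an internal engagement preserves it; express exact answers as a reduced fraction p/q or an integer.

N1=12 N2=34 N3=47 N4=88 achieved=141/748

2-stage fixed-axis compound train for ratio 141/748
target = 141/748 in lowest terms: an exact hit needs N1·N3 = k·141 and N2·N4 = k·748 for one integer k, every count in [12, 96]; additionally prefer no 1:1 stage (N1 ≠ N2, N3 ≠ N4)
k = 1…3: no 1:1-free in-range split of k·141 and k·748 into factor pairs; take k = 4
k = 4: N1·N3 = 564 = 12·47, N2·N4 = 2992 = 34·88
achieved = 12·47/(34·88) = 141/748; |achieved − target| = 0 ≤ 141/74800 ✓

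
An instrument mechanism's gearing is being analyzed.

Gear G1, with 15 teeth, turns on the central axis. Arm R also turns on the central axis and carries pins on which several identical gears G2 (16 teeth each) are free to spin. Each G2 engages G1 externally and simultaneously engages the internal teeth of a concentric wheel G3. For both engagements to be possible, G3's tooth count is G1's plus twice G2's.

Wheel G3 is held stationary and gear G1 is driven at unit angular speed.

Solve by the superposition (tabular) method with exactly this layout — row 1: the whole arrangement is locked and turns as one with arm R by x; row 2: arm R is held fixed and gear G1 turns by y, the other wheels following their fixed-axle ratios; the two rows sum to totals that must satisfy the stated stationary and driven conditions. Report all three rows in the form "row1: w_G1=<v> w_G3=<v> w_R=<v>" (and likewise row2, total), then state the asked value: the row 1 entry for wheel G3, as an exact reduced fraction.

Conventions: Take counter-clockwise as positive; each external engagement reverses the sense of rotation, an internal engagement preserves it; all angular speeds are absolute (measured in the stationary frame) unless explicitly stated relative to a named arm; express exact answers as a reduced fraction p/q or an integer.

class = planetary set [G3 = 15+2·16 = 47; Willis about the carrier]
row 1 — lock + rotate with arm: ω_sun = ω_ring = ω_arm = x
row 2 (arm held, sun turns y): ω_ring = −(15/47)·y, ω_arm = 0
boundary: total ω_ring = x − (15/47)·y = 0 and total ω_sun = x + y = 1  ⇒  y = 47/62, x = 15/62
row 2 ring = −(15/47)·47/62 = -15/62
totals (row 1 + row 2): sun 15/62 + 47/62 = 1, ring 15/62 + (-15/62) = 0, arm 15/62 + 0 = 15/62
asked cell (row1, ring) = 15/62

row1: w_G1=15/62 w_G3=15/62 w_R=15/62
row2: w_G1=47/62 w_G3=-15/62 w_R=0
total: w_G1=1 w_G3=0 w_R=15/62
asked value: 15/62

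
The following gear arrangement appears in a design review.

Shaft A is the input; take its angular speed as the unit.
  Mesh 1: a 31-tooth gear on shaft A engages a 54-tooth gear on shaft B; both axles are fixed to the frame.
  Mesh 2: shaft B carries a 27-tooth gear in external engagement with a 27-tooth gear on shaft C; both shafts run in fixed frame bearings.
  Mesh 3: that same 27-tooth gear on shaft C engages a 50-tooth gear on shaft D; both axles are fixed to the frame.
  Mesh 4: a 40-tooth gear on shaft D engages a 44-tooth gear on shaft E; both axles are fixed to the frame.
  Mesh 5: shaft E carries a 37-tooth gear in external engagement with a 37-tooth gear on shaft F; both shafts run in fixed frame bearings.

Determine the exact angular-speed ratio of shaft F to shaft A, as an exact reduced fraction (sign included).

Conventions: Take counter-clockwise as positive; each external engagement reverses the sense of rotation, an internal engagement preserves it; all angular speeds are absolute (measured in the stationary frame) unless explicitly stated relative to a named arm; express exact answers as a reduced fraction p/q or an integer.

-31/110

class = fixed-axis compound train [5 meshes; 5 ratios multiply, 5 sense flips]
mesh 1 [31T→54T]: running ratio 31/54, sense −
mesh 2 [27T→27T]: running ratio 31/54, sense +
mesh 3 [27T→50T]: running ratio 31/100, sense −
mesh 4 [40T→44T]: running ratio 31/110, sense +
mesh 5 [37T→37T]: running ratio 31/110, sense −
ω_out/ω_in = -31/110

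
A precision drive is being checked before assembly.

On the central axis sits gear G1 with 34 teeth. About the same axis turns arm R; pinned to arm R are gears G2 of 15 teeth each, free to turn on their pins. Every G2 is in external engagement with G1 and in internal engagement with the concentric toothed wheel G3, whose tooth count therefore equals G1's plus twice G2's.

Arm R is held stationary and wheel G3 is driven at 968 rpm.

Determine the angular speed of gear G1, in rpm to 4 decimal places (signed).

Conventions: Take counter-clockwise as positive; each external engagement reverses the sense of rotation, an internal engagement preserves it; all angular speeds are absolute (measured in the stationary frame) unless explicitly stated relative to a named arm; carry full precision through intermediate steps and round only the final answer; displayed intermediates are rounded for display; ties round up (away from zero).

recognized (axles ride arm R): planetary set, 34/15/64 teeth
normalise by the input: solve with ω_ring = 1, then scale by 968 rpm
ring teeth: 34 + 2·15 = 64
34(ω_sun−ω_arm) = −64(ω_ring−ω_arm),  ω_arm = 0, ω_ring = 1
ω_sun = 0 − (64/34)(1−0) = -32/17
scale: ω_sun = -32/17 × 968 rpm = -1822.1176 rpm

-1822.1176 rpm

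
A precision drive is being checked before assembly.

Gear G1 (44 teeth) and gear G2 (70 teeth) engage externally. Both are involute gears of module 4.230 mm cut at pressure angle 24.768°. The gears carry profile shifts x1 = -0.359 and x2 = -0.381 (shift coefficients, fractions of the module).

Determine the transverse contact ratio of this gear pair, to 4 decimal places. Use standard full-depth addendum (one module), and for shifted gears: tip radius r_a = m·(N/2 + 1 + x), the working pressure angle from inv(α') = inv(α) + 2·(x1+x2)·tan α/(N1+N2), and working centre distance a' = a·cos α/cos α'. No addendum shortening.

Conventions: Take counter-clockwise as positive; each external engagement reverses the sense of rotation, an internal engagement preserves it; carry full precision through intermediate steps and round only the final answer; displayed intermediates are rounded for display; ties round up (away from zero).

1.6651

recognized (one external pair, fixed centres): single-mesh tooth geometry, m = 4.230, N1 = 44, N2 = 70
base radii: r_b1 = 84.499560, r_b2 = 134.431118
tip radii: r_a1 = 95.771430, r_a2 = 150.668370
inv(α') = inv(24.768°) + 2·(-0.359-0.381)·tan α/(44+70) = 0.02311421  ⇒  α' = 23.02069°
a' = a·cos α / cos α' = 241.1100·cos 24.768°/cos 23.02069° = 237.874085
action lengths: √(r_a1²−r_b1²) = 45.077613, √(r_a2²−r_b2²) = 68.038462
base pitch p_b = π·m·cos α = 12.066509
CR = (45.077613 + 68.038462 − 237.874085·sin 23.02069°)/12.066509 = 1.665122
contact ratio ≈ 1.6651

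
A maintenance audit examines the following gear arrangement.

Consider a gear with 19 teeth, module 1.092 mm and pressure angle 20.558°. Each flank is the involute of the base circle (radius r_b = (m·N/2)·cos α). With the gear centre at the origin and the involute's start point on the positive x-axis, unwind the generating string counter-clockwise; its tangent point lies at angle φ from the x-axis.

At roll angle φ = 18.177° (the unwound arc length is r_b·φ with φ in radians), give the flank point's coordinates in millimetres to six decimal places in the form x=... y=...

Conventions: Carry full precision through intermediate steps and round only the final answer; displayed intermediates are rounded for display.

class = single-mesh tooth geometry [base-circle involute, m = 1.092, 19T]
pitch radius r_p = m·N/2 = 1.092·19/2 = 10.374000
base radius r_b = r_p·cos α = 10.374000·cos 20.558° = 9.713355
roll angle φ = 18.177° = 0.31724850 rad
x = r_b·(cos φ + φ·sin φ) = 10.189932
y = r_b·(sin φ − φ·cos φ) = 0.102346

x=10.189932 y=0.102346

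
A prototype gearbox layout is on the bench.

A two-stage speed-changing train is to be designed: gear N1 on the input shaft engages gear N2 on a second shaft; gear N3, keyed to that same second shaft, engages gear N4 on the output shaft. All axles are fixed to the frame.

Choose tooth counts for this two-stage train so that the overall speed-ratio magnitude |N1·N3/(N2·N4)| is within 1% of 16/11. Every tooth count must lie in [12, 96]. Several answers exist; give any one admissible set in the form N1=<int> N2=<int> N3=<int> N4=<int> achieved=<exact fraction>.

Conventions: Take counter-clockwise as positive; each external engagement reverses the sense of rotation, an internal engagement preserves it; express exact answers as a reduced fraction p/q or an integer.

class = fixed-axis compound train [2-stage, 16/11 wanted]
target = 16/11 in lowest terms: an exact hit needs N1·N3 = k·16 and N2·N4 = k·11 for one integer k, every count in [12, 96]; additionally prefer no 1:1 stage (N1 ≠ N2, N3 ≠ N4)
k = 1…23: no 1:1-free in-range split of k·16 and k·11 into factor pairs; take k = 24
k = 24: N1·N3 = 384 = 12·32, N2·N4 = 264 = 22·12
achieved = 12·32/(22·12) = 16/11; |achieved − target| = 0 ≤ 4/275 ✓

N1=12 N2=22 N3=32 N4=12 achieved=16/11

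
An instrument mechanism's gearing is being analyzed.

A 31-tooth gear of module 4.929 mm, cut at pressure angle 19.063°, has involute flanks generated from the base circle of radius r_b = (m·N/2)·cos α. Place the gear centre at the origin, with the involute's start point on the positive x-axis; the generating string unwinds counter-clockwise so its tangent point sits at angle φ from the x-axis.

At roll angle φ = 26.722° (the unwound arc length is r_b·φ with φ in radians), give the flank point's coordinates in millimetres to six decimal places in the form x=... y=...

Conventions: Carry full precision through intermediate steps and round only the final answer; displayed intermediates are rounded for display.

x=79.641238 y=2.389117

recognized (one wheel, involute flank): single-mesh tooth geometry, m = 4.929, N = 31
pitch radius r_p = m·N/2 = 4.929·31/2 = 76.399500
base radius r_b = r_p·cos α = 76.399500·cos 19.063° = 72.209753
roll angle φ = 26.722° = 0.46638688 rad
x = r_b·(cos φ + φ·sin φ) = 79.641238
y = r_b·(sin φ − φ·cos φ) = 2.389117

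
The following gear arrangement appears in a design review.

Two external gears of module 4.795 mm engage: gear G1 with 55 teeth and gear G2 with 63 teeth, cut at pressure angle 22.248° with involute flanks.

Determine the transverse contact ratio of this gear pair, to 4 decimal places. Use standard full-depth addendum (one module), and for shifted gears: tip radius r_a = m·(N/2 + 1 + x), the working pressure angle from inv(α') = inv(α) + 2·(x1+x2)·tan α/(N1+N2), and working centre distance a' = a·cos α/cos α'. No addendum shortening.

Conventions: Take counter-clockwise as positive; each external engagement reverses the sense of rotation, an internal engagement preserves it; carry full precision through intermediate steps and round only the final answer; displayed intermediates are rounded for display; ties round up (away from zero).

single-mesh involute tooth geometry (55T engaging 63T at module 4.795)
base radii: r_b1 = 122.045828, r_b2 = 139.797948
tip radii: r_a1 = 136.657500, r_a2 = 155.837500
no profile shift: α' = α, a' = a
action lengths: √(r_a1²−r_b1²) = 61.482423, √(r_a2²−r_b2²) = 68.861166
base pitch p_b = π·m·cos α = 13.942483
CR = (61.482423 + 68.861166 − 282.905000·sin 22.24800°)/13.942483 = 1.666213
contact ratio ≈ 1.6662

1.6662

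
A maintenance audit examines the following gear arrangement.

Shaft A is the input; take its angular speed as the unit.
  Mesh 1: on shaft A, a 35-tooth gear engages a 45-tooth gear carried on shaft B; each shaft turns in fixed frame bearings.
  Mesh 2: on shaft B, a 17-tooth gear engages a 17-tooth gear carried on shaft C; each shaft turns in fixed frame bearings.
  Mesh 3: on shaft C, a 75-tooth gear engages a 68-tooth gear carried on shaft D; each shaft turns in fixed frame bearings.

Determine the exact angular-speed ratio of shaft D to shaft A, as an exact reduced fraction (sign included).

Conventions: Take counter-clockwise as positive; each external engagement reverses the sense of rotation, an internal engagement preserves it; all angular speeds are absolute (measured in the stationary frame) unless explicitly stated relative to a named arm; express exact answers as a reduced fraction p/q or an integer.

class = fixed-axis compound train [3 meshes; 3 ratios multiply, 3 sense flips]
mesh 1 [35T→45T]: running ratio 7/9, sense −
mesh 2 [17T→17T]: running ratio 7/9, sense +
mesh 3 [75T→68T]: running ratio 175/204, sense −
ω_out/ω_in = -175/204

-175/204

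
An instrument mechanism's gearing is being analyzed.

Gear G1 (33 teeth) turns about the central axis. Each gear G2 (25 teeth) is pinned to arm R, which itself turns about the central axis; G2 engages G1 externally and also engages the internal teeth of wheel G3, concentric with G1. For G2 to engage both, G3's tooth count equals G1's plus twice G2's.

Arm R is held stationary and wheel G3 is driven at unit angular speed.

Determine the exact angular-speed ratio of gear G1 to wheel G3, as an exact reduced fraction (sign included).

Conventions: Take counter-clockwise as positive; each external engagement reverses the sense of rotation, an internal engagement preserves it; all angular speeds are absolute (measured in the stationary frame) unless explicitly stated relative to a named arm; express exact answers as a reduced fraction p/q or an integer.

topology: planetary set — G1 33T / G2 25T / G3 83T, arm = carrier (Willis)
ring teeth: 33 + 2·25 = 83
33(ω_sun−ω_arm) = −83(ω_ring−ω_arm),  ω_arm = 0, ω_ring = 1
ω_sun = 0 − (83/33)(1−0) = -83/33
ω_out/ω_in = -83/33

-83/33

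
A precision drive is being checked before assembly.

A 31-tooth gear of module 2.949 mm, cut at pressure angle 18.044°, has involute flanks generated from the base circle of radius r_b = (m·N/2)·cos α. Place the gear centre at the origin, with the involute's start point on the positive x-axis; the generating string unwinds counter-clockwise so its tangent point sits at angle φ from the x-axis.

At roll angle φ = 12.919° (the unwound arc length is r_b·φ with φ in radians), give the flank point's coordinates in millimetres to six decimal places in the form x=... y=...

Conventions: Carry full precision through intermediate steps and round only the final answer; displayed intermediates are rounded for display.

x=44.552263 y=0.165231

recognized (one wheel, involute flank): single-mesh tooth geometry, m = 2.949, N = 31
pitch radius r_p = m·N/2 = 2.949·31/2 = 45.709500
base radius r_b = r_p·cos α = 45.709500·cos 18.044° = 43.461458
roll angle φ = 12.919° = 0.22547909 rad
x = r_b·(cos φ + φ·sin φ) = 44.552263
y = r_b·(sin φ − φ·cos φ) = 0.165231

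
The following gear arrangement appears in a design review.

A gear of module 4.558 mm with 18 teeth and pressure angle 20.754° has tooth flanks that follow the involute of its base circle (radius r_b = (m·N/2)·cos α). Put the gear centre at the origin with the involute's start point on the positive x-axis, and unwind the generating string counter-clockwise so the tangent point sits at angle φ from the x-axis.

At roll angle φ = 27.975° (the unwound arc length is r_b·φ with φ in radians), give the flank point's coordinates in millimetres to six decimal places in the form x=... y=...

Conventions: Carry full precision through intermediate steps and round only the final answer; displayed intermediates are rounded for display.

x=42.663586 y=1.453155

class = single-mesh tooth geometry [base-circle involute, m = 4.558, 18T]
pitch radius r_p = m·N/2 = 4.558·18/2 = 41.022000
base radius r_b = r_p·cos α = 41.022000·cos 20.754° = 38.360102
roll angle φ = 27.975° = 0.48825586 rad
x = r_b·(cos φ + φ·sin φ) = 42.663586
y = r_b·(sin φ − φ·cos φ) = 1.453155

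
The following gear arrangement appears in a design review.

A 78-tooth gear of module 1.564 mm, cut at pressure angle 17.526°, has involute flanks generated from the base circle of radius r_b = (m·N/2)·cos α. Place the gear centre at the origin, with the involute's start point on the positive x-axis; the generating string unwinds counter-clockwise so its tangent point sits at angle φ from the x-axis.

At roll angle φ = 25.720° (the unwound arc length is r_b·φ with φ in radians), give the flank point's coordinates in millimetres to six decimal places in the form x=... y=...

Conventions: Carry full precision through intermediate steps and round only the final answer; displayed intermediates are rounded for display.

x=63.733021 y=1.718722

topology: single-mesh involute geometry — m = 1.564, N = 78
pitch radius r_p = m·N/2 = 1.564·78/2 = 60.996000
base radius r_b = r_p·cos α = 60.996000·cos 17.526° = 58.164590
roll angle φ = 25.720° = 0.44889868 rad
x = r_b·(cos φ + φ·sin φ) = 63.733021
y = r_b·(sin φ − φ·cos φ) = 1.718722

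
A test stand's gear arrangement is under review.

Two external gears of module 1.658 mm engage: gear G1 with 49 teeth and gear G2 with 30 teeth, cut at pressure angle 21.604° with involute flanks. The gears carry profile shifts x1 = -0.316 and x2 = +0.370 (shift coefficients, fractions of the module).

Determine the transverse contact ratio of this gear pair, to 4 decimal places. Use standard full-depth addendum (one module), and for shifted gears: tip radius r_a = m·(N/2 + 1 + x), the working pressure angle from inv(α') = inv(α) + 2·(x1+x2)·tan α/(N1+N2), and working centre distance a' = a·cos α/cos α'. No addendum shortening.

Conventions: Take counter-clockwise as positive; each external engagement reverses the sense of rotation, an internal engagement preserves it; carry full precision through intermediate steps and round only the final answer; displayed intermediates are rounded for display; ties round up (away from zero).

single-mesh involute tooth geometry (49T engaging 30T at module 1.658)
base radii: r_b1 = 37.767407, r_b2 = 23.122902
tip radii: r_a1 = 41.755072, r_a2 = 27.141460
inv(α') = inv(21.604°) + 2·(-0.316+0.370)·tan α/(49+30) = 0.01948922  ⇒  α' = 21.79983°
a' = a·cos α / cos α' = 65.4910·cos 21.604°/cos 21.79983° = 65.580147
action lengths: √(r_a1²−r_b1²) = 17.807556, √(r_a2²−r_b2²) = 14.212328
base pitch p_b = π·m·cos α = 4.842849
CR = (17.807556 + 14.212328 − 65.580147·sin 21.79983°)/4.842849 = 1.582892
contact ratio ≈ 1.5829

1.5829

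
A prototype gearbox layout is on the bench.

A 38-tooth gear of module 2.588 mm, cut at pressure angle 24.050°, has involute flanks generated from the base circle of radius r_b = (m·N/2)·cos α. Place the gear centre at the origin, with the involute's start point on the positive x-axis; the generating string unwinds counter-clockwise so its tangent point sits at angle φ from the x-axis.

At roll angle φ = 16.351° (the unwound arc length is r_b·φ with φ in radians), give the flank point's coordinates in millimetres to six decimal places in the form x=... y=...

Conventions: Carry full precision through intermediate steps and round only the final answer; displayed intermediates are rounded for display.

class = single-mesh tooth geometry [base-circle involute, m = 2.588, 38T]
pitch radius r_p = m·N/2 = 2.588·38/2 = 49.172000
base radius r_b = r_p·cos α = 49.172000·cos 24.050° = 44.903387
roll angle φ = 16.351° = 0.28537879 rad
x = r_b·(cos φ + φ·sin φ) = 46.694816
y = r_b·(sin φ − φ·cos φ) = 0.345050

x=46.694816 y=0.345050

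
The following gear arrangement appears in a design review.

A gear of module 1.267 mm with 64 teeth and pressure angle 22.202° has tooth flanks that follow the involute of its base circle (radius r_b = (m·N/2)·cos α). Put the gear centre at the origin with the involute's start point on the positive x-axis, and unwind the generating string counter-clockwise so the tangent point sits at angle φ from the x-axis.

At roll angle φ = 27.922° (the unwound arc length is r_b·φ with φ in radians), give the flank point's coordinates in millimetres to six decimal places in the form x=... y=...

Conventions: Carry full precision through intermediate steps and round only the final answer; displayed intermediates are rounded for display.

x=41.734251 y=1.414073

single-mesh involute tooth geometry (64T wheel at module 1.267)
pitch radius r_p = m·N/2 = 1.267·64/2 = 40.544000
base radius r_b = r_p·cos α = 40.544000·cos 22.202° = 37.537962
roll angle φ = 27.922° = 0.48733083 rad
x = r_b·(cos φ + φ·sin φ) = 41.734251
y = r_b·(sin φ − φ·cos φ) = 1.414073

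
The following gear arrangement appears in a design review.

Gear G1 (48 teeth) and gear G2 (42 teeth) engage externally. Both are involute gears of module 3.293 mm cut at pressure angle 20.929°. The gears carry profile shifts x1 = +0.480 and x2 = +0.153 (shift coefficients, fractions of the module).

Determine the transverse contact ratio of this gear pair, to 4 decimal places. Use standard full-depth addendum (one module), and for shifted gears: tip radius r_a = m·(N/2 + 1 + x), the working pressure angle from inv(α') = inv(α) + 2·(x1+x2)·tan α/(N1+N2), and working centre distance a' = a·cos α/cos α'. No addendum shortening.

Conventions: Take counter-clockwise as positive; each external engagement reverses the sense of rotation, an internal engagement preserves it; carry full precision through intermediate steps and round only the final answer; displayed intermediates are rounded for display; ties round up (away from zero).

single-mesh involute tooth geometry (48T engaging 42T at module 3.293)
base radii: r_b1 = 73.817768, r_b2 = 64.590547
tip radii: r_a1 = 83.905640, r_a2 = 72.949829
inv(α') = inv(20.929°) + 2·(+0.480+0.153)·tan α/(48+42) = 0.02254267  ⇒  α' = 22.83769°
a' = a·cos α / cos α' = 148.1850·cos 20.929°/cos 22.83769° = 150.181322
action lengths: √(r_a1²−r_b1²) = 39.888513, √(r_a2²−r_b2²) = 33.907798
base pitch p_b = π·m·cos α = 9.662723
CR = (39.888513 + 33.907798 − 150.181322·sin 22.83769°)/9.662723 = 1.604895
contact ratio ≈ 1.6049

1.6049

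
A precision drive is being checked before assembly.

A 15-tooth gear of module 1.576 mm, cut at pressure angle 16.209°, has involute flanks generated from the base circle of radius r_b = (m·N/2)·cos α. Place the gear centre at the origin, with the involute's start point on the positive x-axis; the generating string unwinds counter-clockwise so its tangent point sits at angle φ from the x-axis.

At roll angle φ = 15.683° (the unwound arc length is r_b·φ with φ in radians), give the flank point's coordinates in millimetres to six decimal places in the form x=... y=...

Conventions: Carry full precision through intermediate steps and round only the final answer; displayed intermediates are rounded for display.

single-mesh involute tooth geometry (15T wheel at module 1.576)
pitch radius r_p = m·N/2 = 1.576·15/2 = 11.820000
base radius r_b = r_p·cos α = 11.820000·cos 16.209° = 11.350153
roll angle φ = 15.683° = 0.27371999 rad
x = r_b·(cos φ + φ·sin φ) = 11.767414
y = r_b·(sin φ − φ·cos φ) = 0.077009

x=11.767414 y=0.077009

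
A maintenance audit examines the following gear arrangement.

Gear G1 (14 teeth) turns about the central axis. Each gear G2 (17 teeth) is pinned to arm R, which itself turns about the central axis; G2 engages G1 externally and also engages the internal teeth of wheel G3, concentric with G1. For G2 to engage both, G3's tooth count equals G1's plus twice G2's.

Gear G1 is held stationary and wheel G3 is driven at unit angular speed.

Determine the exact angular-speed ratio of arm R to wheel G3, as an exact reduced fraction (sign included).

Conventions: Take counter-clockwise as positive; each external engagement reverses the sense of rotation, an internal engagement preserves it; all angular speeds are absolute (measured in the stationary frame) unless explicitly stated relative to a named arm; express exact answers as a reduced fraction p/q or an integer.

recognized (axles ride arm R): planetary set, 14/17/48 teeth
ring teeth: 14 + 2·17 = 48
14(ω_sun−ω_arm) = −48(ω_ring−ω_arm),  ω_sun = 0, ω_ring = 1
14(0−ω_arm) = −48(1−ω_arm)  ⇒  62·ω_arm = 48  ⇒  ω_arm = 24/31
ω_out/ω_in = 24/31

24/31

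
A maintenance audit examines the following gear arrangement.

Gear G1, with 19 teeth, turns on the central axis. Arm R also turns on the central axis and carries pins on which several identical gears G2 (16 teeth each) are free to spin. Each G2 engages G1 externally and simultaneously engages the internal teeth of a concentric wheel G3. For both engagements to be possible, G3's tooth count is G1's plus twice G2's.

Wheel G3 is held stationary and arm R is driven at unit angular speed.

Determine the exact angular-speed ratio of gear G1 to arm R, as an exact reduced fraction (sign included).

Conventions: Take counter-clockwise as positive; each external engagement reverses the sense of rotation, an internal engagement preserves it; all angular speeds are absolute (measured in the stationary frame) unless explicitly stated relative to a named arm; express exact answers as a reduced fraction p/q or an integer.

70/19

planetary set (19T centre, 16T on arm, 51T internal) — Willis relation
ring teeth: 19 + 2·16 = 51
19(ω_sun−ω_arm) = −51(ω_ring−ω_arm),  ω_ring = 0, ω_arm = 1
ω_sun = 1 − (51/19)(0−1) = 70/19
ω_out/ω_in = 70/19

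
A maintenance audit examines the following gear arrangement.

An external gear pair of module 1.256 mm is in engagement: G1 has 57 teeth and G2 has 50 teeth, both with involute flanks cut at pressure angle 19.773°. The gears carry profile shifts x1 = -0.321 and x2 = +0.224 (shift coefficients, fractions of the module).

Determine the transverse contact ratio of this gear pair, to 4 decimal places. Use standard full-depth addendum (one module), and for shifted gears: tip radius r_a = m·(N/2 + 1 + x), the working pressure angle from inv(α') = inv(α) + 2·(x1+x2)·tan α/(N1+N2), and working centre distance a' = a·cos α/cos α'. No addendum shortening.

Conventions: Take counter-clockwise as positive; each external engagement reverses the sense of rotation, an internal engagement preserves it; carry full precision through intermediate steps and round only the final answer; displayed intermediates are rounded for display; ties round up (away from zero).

class = single-mesh tooth geometry [involute pair 57T × 50T, m = 1.256]
base radii: r_b1 = 33.685478, r_b2 = 29.548665
tip radii: r_a1 = 36.648824, r_a2 = 32.937344
inv(α') = inv(19.773°) + 2·(-0.321+0.224)·tan α/(57+50) = 0.01373419  ⇒  α' = 19.47933°
a' = a·cos α / cos α' = 67.1960·cos 19.773°/cos 19.47933° = 67.073295
action lengths: √(r_a1²−r_b1²) = 14.436927, √(r_a2²−r_b2²) = 14.551461
base pitch p_b = π·m·cos α = 3.713195
CR = (14.436927 + 14.551461 − 67.073295·sin 19.47933°)/3.713195 = 1.783281
contact ratio ≈ 1.7833

1.7833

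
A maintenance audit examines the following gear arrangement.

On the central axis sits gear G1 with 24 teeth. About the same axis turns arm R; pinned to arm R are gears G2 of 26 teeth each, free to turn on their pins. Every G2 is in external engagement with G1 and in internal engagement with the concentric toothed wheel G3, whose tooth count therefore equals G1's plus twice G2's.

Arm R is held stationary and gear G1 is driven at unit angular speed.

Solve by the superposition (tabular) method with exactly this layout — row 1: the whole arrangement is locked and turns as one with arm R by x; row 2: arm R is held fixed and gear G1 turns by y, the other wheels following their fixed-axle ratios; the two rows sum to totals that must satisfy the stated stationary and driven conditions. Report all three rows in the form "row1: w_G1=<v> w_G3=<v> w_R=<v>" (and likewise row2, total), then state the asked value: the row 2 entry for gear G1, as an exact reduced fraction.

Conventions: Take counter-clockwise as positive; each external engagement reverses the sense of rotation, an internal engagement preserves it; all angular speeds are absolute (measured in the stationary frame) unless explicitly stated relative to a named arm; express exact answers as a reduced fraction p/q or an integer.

recognized (axles ride arm R): planetary set, 24/26/76 teeth
row 1 (train locked, turned with arm): all members turn x
row 2 (arm held, sun turns y): ω_ring = −(24/76)·y, ω_arm = 0
boundary: total ω_arm = x = 0 and total ω_sun = x + y = 1  ⇒  y = 1, x = 0
row 2 ring = −(24/76)·1 = -6/19
totals (row 1 + row 2): sun 0 + 1 = 1, ring 0 + (-6/19) = -6/19, arm 0 + 0 = 0
asked cell (row2, sun) = 1

row1: w_G1=0 w_G3=0 w_R=0
row2: w_G1=1 w_G3=-6/19 w_R=0
total: w_G1=1 w_G3=-6/19 w_R=0
asked value: 1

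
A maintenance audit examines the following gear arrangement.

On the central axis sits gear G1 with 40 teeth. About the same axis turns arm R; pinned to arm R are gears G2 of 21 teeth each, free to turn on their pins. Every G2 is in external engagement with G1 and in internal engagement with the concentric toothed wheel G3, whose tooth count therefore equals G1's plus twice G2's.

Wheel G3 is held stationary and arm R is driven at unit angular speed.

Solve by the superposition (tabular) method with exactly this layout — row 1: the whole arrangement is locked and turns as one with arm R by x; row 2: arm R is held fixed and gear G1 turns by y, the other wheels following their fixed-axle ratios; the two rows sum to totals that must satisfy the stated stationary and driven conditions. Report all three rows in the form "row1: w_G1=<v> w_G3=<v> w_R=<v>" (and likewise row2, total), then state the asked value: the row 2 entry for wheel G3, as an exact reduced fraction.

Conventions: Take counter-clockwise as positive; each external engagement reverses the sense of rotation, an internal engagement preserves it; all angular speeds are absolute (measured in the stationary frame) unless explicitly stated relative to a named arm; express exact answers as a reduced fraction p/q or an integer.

class = planetary set [G3 = 40+2·21 = 82; Willis about the carrier]
row 1 — lock + rotate with arm: ω_sun = ω_ring = ω_arm = x
row 2 — arm fixed, fixed-axis ratios: sun y, ring −(40/82)·y, arm 0
boundary: total ω_ring = x − (40/82)·y = 0 and total ω_arm = x = 1  ⇒  y = 41/20, x = 1
row 2 ring = −(40/82)·41/20 = -1
totals (row 1 + row 2): sun 1 + 41/20 = 61/20, ring 1 + (-1) = 0, arm 1 + 0 = 1
asked cell (row2, ring) = -1

row1: w_G1=1 w_G3=1 w_R=1
row2: w_G1=41/20 w_G3=-1 w_R=0
total: w_G1=61/20 w_G3=0 w_R=1
asked value: -1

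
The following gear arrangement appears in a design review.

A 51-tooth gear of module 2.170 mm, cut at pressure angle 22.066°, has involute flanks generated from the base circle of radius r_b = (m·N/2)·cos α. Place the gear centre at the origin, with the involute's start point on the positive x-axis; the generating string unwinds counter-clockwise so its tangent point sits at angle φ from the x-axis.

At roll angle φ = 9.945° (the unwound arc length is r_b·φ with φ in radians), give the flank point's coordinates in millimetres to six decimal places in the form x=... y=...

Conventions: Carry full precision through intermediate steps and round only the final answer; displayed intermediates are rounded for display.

x=52.048496 y=0.089121

topology: single-mesh involute geometry — m = 2.170, N = 51
pitch radius r_p = m·N/2 = 2.170·51/2 = 55.335000
base radius r_b = r_p·cos α = 55.335000·cos 22.066° = 51.281807
roll angle φ = 9.945° = 0.17357299 rad
x = r_b·(cos φ + φ·sin φ) = 52.048496
y = r_b·(sin φ − φ·cos φ) = 0.089121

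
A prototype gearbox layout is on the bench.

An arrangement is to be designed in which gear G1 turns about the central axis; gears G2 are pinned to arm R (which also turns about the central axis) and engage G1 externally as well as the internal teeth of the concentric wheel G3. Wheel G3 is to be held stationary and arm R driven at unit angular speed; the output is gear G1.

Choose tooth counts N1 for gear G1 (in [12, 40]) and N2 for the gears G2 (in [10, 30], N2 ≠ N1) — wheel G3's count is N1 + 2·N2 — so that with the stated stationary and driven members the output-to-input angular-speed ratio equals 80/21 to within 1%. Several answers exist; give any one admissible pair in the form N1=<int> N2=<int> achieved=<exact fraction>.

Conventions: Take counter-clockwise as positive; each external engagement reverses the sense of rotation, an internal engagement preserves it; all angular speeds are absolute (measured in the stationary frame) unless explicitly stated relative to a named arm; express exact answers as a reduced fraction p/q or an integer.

N1=21 N2=19 achieved=80/21

class = planetary set [ratio 80/21 wanted; Willis about the carrier]
Willis with ω_ring = 0: ω_sun/ω_arm = (N1+N3)/N1; set equal to 80/21  ⇒  N3/N1 = 80/21 − 1 = 59/21
N3 = N1 + 2·N2  ⇒  N2/N1 = (N3/N1 − 1)/2 = (59/21 − 1)/2 = 19/21
smallest multiple with N1 ≥ 12 and N2 ≥ 10: k = 1  ⇒  N1 = 1·21 = 21, N2 = 1·19 = 19 (N1 ≤ 40, N2 ≤ 30, N2 ≠ N1 ✓), N3 = 21 + 2·19 = 59
check: (N1+N3)/N1 with N1 = 21, N3 = 59 gives 80/21; |achieved − target| = 0 ≤ 4/105 ✓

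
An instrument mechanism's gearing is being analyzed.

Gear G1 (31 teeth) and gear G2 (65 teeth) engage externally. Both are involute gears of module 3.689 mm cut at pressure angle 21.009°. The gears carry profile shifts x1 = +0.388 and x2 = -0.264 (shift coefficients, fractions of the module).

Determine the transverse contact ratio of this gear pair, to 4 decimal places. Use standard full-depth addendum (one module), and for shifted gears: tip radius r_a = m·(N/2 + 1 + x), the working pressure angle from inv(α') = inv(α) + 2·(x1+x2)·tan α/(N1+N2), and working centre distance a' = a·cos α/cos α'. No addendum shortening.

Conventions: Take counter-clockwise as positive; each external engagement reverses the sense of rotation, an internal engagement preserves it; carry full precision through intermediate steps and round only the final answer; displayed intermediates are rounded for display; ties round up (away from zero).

1.6127

single-mesh involute tooth geometry (31T engaging 65T at module 3.689)
base radii: r_b1 = 53.378443, r_b2 = 111.922541
tip radii: r_a1 = 62.299832, r_a2 = 122.607604
inv(α') = inv(21.009°) + 2·(+0.388-0.264)·tan α/(31+65) = 0.01836016  ⇒  α' = 21.38690°
a' = a·cos α / cos α' = 177.0720·cos 21.009°/cos 21.38690° = 177.525530
action lengths: √(r_a1²−r_b1²) = 32.124927, √(r_a2²−r_b2²) = 50.059658
base pitch p_b = π·m·cos α = 10.818924
CR = (32.124927 + 50.059658 − 177.525530·sin 21.38690°)/10.818924 = 1.612677
contact ratio ≈ 1.6127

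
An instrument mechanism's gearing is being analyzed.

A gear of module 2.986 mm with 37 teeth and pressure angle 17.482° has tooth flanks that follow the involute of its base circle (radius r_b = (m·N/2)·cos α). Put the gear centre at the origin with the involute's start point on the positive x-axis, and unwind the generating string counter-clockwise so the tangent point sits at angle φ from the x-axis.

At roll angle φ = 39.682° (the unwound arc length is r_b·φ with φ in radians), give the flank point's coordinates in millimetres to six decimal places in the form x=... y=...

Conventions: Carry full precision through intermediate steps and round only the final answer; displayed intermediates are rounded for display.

topology: single-mesh involute geometry — m = 2.986, N = 37
pitch radius r_p = m·N/2 = 2.986·37/2 = 55.241000
base radius r_b = r_p·cos α = 55.241000·cos 17.482° = 52.689494
roll angle φ = 39.682° = 0.69258155 rad
x = r_b·(cos φ + φ·sin φ) = 63.850792
y = r_b·(sin φ − φ·cos φ) = 5.559541

x=63.850792 y=5.559541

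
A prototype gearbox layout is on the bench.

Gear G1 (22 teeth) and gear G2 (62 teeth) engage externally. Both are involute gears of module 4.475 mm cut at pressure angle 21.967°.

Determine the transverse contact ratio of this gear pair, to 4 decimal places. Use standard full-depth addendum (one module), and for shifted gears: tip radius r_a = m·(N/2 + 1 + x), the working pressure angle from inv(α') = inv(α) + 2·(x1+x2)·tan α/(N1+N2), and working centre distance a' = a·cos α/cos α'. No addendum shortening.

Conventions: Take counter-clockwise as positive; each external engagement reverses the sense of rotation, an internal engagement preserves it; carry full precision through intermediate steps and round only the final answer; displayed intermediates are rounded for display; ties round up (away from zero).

single-mesh involute tooth geometry (22T engaging 62T at module 4.475)
base radii: r_b1 = 45.651238, r_b2 = 128.653490
tip radii: r_a1 = 53.700000, r_a2 = 143.200000
no profile shift: α' = α, a' = a
action lengths: √(r_a1²−r_b1²) = 28.278162, √(r_a2²−r_b2²) = 62.884971
base pitch p_b = π·m·cos α = 13.037963
CR = (28.278162 + 62.884971 − 187.950000·sin 21.96700°)/13.037963 = 1.599652
contact ratio ≈ 1.5997

1.5997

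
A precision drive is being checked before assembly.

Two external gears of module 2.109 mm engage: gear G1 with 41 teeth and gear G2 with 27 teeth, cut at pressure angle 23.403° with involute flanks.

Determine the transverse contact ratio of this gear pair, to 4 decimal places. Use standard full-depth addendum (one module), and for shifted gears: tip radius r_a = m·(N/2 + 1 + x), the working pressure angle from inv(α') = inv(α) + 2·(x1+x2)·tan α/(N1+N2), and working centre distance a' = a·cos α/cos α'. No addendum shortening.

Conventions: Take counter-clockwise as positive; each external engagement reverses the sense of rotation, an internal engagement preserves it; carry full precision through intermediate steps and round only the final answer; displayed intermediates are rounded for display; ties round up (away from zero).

recognized (one external pair, fixed centres): single-mesh tooth geometry, m = 2.109, N1 = 41, N2 = 27
base radii: r_b1 = 39.677763, r_b2 = 26.129259
tip radii: r_a1 = 45.343500, r_a2 = 30.580500
no profile shift: α' = α, a' = a
action lengths: √(r_a1²−r_b1²) = 21.947849, √(r_a2²−r_b2²) = 15.888009
base pitch p_b = π·m·cos α = 6.080555
CR = (21.947849 + 15.888009 − 71.706000·sin 23.40300°)/6.080555 = 1.538433
contact ratio ≈ 1.5384

1.5384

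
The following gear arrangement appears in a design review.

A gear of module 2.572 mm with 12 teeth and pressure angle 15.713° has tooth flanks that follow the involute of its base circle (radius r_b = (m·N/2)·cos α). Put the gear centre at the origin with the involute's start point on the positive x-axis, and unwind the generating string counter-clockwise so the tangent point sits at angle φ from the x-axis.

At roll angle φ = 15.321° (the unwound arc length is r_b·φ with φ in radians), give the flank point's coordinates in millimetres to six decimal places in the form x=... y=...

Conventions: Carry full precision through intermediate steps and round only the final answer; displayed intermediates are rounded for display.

x=15.376960 y=0.094004

single-mesh involute tooth geometry (12T wheel at module 2.572)
pitch radius r_p = m·N/2 = 2.572·12/2 = 15.432000
base radius r_b = r_p·cos α = 15.432000·cos 15.713° = 14.855311
roll angle φ = 15.321° = 0.26740189 rad
x = r_b·(cos φ + φ·sin φ) = 15.376960
y = r_b·(sin φ − φ·cos φ) = 0.094004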